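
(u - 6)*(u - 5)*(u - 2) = u^3 - 13*u^2 + 52*u - 60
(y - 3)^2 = y^2 - 6*y + 9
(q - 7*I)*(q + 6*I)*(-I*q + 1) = -I*q^3 - 43*I*q + 42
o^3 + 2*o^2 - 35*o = o*(o - 5)*(o + 7)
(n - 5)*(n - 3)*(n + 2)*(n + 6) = n^4 - 37*n^2 + 24*n + 180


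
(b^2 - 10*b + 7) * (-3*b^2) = -3*b^4 + 30*b^3 - 21*b^2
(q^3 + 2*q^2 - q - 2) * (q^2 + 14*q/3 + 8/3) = q^5 + 20*q^4/3 + 11*q^3 - 4*q^2/3 - 12*q - 16/3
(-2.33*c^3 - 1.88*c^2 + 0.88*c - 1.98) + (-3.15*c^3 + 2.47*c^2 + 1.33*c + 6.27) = -5.48*c^3 + 0.59*c^2 + 2.21*c + 4.29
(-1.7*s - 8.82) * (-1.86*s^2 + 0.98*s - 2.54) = 3.162*s^3 + 14.7392*s^2 - 4.3256*s + 22.4028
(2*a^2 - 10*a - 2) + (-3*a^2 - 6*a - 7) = -a^2 - 16*a - 9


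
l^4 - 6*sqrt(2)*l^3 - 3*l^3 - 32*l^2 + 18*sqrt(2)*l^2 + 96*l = l*(l - 3)*(l - 8*sqrt(2))*(l + 2*sqrt(2))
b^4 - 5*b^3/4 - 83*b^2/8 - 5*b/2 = b*(b - 4)*(b + 1/4)*(b + 5/2)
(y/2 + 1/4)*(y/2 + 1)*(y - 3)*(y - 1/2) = y^4/4 - y^3/4 - 25*y^2/16 + y/16 + 3/8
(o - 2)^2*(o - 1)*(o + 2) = o^4 - 3*o^3 - 2*o^2 + 12*o - 8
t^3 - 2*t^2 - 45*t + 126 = (t - 6)*(t - 3)*(t + 7)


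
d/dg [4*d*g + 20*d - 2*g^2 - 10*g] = 4*d - 4*g - 10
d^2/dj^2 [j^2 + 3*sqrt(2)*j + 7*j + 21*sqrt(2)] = 2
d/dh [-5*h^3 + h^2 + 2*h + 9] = -15*h^2 + 2*h + 2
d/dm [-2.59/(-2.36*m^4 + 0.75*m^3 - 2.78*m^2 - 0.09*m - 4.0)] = (-24.4496*m^3 + 5.8275*m^2 - 14.4004*m - 0.2331)/(2.36*m^4 - 0.75*m^3 + 2.78*m^2 + 0.09*m + 4.0)^2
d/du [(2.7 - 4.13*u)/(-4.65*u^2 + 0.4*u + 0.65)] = (-19.2045*u^2 + 25.11*u - 3.7645)/(21.6225*u^4 - 3.72*u^3 - 5.885*u^2 + 0.52*u + 0.4225)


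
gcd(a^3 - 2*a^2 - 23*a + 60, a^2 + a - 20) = a^2 + a - 20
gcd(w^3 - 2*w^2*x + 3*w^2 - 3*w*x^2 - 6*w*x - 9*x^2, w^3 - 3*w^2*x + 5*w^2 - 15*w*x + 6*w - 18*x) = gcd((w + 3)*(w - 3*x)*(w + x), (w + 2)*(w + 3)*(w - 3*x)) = -w^2 + 3*w*x - 3*w + 9*x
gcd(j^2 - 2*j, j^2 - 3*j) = j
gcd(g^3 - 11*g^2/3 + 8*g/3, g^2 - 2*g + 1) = g - 1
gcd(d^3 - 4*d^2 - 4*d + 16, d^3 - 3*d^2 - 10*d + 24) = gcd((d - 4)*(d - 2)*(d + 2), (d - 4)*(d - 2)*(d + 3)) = d^2 - 6*d + 8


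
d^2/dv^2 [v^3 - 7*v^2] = 6*v - 14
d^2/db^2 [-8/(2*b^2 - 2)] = 8*(-3*b^2 - 1)/(b^2 - 1)^3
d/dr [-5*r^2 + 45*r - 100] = 45 - 10*r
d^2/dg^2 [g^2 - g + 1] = 2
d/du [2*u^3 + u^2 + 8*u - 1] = 6*u^2 + 2*u + 8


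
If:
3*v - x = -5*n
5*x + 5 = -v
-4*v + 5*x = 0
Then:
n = 11/25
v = -1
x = -4/5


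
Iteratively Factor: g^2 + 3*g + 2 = (g + 2)*(g + 1)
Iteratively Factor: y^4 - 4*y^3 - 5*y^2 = (y)*(y^3 - 4*y^2 - 5*y) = y*(y - 5)*(y^2 + y) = y^2*(y - 5)*(y + 1)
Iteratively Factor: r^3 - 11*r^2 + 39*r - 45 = (r - 3)*(r^2 - 8*r + 15) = (r - 3)^2*(r - 5)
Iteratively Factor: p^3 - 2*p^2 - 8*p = (p + 2)*(p^2 - 4*p) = p*(p + 2)*(p - 4)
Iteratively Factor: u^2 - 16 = (u + 4)*(u - 4)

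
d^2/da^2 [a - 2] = 0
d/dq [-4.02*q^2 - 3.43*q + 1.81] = -8.04*q - 3.43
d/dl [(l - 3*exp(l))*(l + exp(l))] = -2*l*exp(l) + 2*l - 6*exp(2*l) - 2*exp(l)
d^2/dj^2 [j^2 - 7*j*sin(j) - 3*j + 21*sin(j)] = 7*j*sin(j) - 21*sin(j) - 14*cos(j) + 2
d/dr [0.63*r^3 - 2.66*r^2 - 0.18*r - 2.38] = 1.89*r^2 - 5.32*r - 0.18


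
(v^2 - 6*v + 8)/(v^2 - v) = (v^2 - 6*v + 8)/(v*(v - 1))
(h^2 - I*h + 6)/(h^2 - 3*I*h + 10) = (h - 3*I)/(h - 5*I)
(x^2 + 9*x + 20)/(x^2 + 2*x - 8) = (x + 5)/(x - 2)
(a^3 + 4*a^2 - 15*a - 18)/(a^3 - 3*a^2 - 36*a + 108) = (a + 1)/(a - 6)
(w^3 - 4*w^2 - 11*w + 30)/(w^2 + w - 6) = w - 5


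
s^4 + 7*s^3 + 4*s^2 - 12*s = s*(s - 1)*(s + 2)*(s + 6)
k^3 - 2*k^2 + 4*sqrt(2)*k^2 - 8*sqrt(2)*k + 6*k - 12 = (k - 2)*(k + sqrt(2))*(k + 3*sqrt(2))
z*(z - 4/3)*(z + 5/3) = z^3 + z^2/3 - 20*z/9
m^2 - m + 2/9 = (m - 2/3)*(m - 1/3)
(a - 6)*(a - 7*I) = a^2 - 6*a - 7*I*a + 42*I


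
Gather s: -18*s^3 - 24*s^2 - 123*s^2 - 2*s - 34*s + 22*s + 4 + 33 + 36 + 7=-18*s^3 - 147*s^2 - 14*s + 80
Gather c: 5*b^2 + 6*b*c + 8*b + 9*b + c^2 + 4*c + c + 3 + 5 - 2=5*b^2 + 17*b + c^2 + c*(6*b + 5) + 6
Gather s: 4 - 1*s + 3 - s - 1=6 - 2*s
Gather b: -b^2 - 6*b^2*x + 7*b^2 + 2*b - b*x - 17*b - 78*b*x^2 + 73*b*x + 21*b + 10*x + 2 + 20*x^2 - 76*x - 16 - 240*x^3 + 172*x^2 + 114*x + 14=b^2*(6 - 6*x) + b*(-78*x^2 + 72*x + 6) - 240*x^3 + 192*x^2 + 48*x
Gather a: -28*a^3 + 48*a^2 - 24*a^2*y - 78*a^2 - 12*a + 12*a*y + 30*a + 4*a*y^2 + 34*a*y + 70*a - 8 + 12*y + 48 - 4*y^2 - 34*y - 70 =-28*a^3 + a^2*(-24*y - 30) + a*(4*y^2 + 46*y + 88) - 4*y^2 - 22*y - 30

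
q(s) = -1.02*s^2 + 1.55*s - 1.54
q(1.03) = -1.03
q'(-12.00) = 26.03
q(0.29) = -1.18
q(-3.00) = -15.37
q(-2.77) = -13.66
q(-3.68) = -21.06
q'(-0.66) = 2.90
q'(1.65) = -1.82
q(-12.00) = -167.02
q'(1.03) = -0.55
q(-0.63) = -2.92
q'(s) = 1.55 - 2.04*s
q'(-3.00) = 7.67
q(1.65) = -1.76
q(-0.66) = -3.01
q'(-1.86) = 5.34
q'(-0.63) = 2.84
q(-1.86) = -7.95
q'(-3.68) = 9.06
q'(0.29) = 0.96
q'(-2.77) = 7.20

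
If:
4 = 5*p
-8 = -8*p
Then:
No Solution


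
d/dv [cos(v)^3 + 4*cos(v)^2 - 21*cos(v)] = (-3*cos(v)^2 - 8*cos(v) + 21)*sin(v)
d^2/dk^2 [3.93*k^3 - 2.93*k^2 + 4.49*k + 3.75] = 23.58*k - 5.86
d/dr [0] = 0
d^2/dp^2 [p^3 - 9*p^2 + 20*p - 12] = 6*p - 18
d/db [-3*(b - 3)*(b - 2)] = 15 - 6*b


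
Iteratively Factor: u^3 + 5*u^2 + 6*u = (u + 3)*(u^2 + 2*u) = u*(u + 3)*(u + 2)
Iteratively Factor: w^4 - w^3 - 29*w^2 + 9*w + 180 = (w + 4)*(w^3 - 5*w^2 - 9*w + 45) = (w + 3)*(w + 4)*(w^2 - 8*w + 15) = (w - 5)*(w + 3)*(w + 4)*(w - 3)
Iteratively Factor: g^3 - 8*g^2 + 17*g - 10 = (g - 2)*(g^2 - 6*g + 5) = (g - 2)*(g - 1)*(g - 5)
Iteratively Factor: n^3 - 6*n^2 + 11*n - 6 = (n - 2)*(n^2 - 4*n + 3) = (n - 3)*(n - 2)*(n - 1)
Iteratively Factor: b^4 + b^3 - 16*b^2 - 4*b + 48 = (b - 3)*(b^3 + 4*b^2 - 4*b - 16) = (b - 3)*(b + 4)*(b^2 - 4) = (b - 3)*(b - 2)*(b + 4)*(b + 2)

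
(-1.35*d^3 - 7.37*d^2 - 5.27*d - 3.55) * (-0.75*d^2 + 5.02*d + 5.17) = 1.0125*d^5 - 1.2495*d^4 - 40.0244*d^3 - 61.8958*d^2 - 45.0669*d - 18.3535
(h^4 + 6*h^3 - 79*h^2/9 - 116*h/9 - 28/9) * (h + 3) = h^5 + 9*h^4 + 83*h^3/9 - 353*h^2/9 - 376*h/9 - 28/3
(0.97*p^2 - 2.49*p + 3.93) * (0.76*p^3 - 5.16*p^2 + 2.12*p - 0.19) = 0.7372*p^5 - 6.8976*p^4 + 17.8916*p^3 - 25.7419*p^2 + 8.8047*p - 0.7467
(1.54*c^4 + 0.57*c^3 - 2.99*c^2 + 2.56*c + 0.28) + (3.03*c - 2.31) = 1.54*c^4 + 0.57*c^3 - 2.99*c^2 + 5.59*c - 2.03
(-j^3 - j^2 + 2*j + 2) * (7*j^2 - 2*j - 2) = -7*j^5 - 5*j^4 + 18*j^3 + 12*j^2 - 8*j - 4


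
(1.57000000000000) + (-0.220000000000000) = 1.35000000000000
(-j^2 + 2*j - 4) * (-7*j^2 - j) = 7*j^4 - 13*j^3 + 26*j^2 + 4*j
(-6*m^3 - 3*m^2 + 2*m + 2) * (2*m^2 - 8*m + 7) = -12*m^5 + 42*m^4 - 14*m^3 - 33*m^2 - 2*m + 14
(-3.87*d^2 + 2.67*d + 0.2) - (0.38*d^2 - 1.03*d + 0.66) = -4.25*d^2 + 3.7*d - 0.46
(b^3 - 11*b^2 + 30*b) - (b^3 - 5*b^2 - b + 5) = -6*b^2 + 31*b - 5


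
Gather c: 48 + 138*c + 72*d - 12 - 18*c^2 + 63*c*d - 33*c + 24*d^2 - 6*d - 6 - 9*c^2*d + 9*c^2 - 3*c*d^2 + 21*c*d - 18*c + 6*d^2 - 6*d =c^2*(-9*d - 9) + c*(-3*d^2 + 84*d + 87) + 30*d^2 + 60*d + 30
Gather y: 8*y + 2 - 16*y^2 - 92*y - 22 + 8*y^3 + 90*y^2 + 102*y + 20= 8*y^3 + 74*y^2 + 18*y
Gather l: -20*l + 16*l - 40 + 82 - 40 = 2 - 4*l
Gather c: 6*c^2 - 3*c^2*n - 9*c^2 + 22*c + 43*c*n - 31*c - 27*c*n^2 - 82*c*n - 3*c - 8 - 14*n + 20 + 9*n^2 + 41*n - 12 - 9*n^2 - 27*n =c^2*(-3*n - 3) + c*(-27*n^2 - 39*n - 12)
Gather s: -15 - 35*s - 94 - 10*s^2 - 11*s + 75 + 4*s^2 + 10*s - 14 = -6*s^2 - 36*s - 48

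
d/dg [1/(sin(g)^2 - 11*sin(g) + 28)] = (11 - 2*sin(g))*cos(g)/(sin(g)^2 - 11*sin(g) + 28)^2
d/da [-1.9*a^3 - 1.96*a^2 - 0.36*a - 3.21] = -5.7*a^2 - 3.92*a - 0.36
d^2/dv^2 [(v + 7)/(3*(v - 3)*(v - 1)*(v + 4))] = 2*(3*v^5 + 42*v^4 + 13*v^3 - 345*v^2 - 252*v + 1339)/(3*(v^9 - 39*v^7 + 36*v^6 + 507*v^5 - 936*v^4 - 1765*v^3 + 6084*v^2 - 5616*v + 1728))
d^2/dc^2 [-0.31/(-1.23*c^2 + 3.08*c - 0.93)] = (-0.937998*c^2 + 2.348808*c + 0.31*(2.46*c - 3.08)*(4.92*c - 6.16) - 0.709218)/(1.23*c^2 - 3.08*c + 0.93)^3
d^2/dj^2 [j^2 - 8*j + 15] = 2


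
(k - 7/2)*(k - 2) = k^2 - 11*k/2 + 7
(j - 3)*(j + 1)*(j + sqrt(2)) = j^3 - 2*j^2 + sqrt(2)*j^2 - 3*j - 2*sqrt(2)*j - 3*sqrt(2)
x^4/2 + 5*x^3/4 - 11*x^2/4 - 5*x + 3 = (x/2 + 1)*(x - 2)*(x - 1/2)*(x + 3)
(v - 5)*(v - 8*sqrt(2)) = v^2 - 8*sqrt(2)*v - 5*v + 40*sqrt(2)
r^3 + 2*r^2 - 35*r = r*(r - 5)*(r + 7)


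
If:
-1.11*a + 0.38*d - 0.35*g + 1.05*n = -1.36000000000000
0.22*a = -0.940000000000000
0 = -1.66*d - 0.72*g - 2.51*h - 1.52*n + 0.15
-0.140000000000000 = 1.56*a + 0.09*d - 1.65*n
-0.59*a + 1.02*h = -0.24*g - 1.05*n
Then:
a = -4.27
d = 0.81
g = 6.58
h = 0.01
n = -3.91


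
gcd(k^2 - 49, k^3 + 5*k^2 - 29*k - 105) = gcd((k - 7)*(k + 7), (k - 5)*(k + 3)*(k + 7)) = k + 7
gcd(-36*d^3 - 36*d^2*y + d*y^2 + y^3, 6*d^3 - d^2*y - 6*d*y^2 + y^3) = -6*d^2 - 5*d*y + y^2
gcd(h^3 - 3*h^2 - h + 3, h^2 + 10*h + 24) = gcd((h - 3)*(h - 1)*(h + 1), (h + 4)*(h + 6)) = 1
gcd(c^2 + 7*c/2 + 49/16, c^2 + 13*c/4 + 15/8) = 1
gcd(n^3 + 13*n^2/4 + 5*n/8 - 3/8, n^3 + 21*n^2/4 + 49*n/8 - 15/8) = n^2 + 11*n/4 - 3/4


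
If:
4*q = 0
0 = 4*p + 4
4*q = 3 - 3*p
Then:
No Solution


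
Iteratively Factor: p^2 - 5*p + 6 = (p - 2)*(p - 3)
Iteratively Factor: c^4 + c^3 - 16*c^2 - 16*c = (c + 4)*(c^3 - 3*c^2 - 4*c) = (c + 1)*(c + 4)*(c^2 - 4*c) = (c - 4)*(c + 1)*(c + 4)*(c)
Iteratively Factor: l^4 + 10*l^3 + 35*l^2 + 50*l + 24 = (l + 3)*(l^3 + 7*l^2 + 14*l + 8) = (l + 3)*(l + 4)*(l^2 + 3*l + 2) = (l + 2)*(l + 3)*(l + 4)*(l + 1)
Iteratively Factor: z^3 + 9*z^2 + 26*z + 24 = (z + 2)*(z^2 + 7*z + 12) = (z + 2)*(z + 3)*(z + 4)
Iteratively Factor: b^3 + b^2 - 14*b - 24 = (b + 2)*(b^2 - b - 12) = (b - 4)*(b + 2)*(b + 3)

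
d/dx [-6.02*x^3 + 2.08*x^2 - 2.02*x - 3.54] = -18.06*x^2 + 4.16*x - 2.02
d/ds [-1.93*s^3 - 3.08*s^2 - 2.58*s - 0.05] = -5.79*s^2 - 6.16*s - 2.58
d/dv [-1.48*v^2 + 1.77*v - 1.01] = 1.77 - 2.96*v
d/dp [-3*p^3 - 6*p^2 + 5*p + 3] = -9*p^2 - 12*p + 5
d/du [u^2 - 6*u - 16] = 2*u - 6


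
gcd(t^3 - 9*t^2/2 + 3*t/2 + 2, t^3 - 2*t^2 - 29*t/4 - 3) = t^2 - 7*t/2 - 2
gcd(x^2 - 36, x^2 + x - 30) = x + 6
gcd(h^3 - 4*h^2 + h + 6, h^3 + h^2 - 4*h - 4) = h^2 - h - 2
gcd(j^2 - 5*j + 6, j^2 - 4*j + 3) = j - 3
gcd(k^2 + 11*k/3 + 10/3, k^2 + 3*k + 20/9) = k + 5/3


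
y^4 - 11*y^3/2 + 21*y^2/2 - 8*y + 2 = (y - 2)^2*(y - 1)*(y - 1/2)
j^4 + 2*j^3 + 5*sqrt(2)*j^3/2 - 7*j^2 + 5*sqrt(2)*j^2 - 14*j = j*(j + 2)*(j - sqrt(2))*(j + 7*sqrt(2)/2)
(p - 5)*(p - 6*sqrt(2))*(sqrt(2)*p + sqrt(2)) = sqrt(2)*p^3 - 12*p^2 - 4*sqrt(2)*p^2 - 5*sqrt(2)*p + 48*p + 60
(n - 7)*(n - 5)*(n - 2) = n^3 - 14*n^2 + 59*n - 70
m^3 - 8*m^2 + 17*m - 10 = (m - 5)*(m - 2)*(m - 1)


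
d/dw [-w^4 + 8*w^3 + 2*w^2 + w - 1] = -4*w^3 + 24*w^2 + 4*w + 1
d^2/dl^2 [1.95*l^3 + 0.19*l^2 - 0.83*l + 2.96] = 11.7*l + 0.38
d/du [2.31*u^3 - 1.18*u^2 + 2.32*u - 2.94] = 6.93*u^2 - 2.36*u + 2.32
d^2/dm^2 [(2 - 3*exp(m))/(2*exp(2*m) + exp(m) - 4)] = (-12*exp(4*m) + 38*exp(3*m) - 132*exp(2*m) + 54*exp(m) - 40)*exp(m)/(8*exp(6*m) + 12*exp(5*m) - 42*exp(4*m) - 47*exp(3*m) + 84*exp(2*m) + 48*exp(m) - 64)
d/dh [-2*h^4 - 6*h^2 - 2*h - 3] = -8*h^3 - 12*h - 2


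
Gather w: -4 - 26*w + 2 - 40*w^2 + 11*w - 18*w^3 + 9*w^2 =-18*w^3 - 31*w^2 - 15*w - 2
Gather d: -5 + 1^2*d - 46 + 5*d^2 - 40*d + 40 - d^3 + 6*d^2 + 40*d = -d^3 + 11*d^2 + d - 11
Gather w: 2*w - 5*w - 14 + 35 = 21 - 3*w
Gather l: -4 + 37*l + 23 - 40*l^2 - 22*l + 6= -40*l^2 + 15*l + 25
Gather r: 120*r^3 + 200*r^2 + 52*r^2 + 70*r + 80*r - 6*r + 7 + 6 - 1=120*r^3 + 252*r^2 + 144*r + 12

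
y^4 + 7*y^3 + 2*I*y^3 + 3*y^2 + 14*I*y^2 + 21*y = y*(y + 7)*(y - I)*(y + 3*I)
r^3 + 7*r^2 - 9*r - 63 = (r - 3)*(r + 3)*(r + 7)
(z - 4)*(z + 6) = z^2 + 2*z - 24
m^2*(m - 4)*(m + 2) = m^4 - 2*m^3 - 8*m^2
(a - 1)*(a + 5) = a^2 + 4*a - 5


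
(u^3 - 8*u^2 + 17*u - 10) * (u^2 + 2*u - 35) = u^5 - 6*u^4 - 34*u^3 + 304*u^2 - 615*u + 350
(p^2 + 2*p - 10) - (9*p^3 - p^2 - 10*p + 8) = -9*p^3 + 2*p^2 + 12*p - 18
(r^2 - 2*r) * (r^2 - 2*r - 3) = r^4 - 4*r^3 + r^2 + 6*r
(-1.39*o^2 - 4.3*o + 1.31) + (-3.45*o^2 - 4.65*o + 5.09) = -4.84*o^2 - 8.95*o + 6.4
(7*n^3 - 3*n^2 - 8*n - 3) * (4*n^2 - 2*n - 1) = 28*n^5 - 26*n^4 - 33*n^3 + 7*n^2 + 14*n + 3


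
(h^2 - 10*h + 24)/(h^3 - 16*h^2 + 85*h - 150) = (h - 4)/(h^2 - 10*h + 25)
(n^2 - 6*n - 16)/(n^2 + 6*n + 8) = (n - 8)/(n + 4)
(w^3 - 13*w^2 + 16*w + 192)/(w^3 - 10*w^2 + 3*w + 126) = (w^2 - 16*w + 64)/(w^2 - 13*w + 42)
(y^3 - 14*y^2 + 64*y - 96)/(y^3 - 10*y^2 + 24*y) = (y - 4)/y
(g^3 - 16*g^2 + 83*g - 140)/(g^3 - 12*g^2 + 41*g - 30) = (g^2 - 11*g + 28)/(g^2 - 7*g + 6)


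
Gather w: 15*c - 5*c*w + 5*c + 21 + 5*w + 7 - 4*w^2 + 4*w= 20*c - 4*w^2 + w*(9 - 5*c) + 28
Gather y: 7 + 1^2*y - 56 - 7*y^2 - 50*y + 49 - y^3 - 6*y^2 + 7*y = -y^3 - 13*y^2 - 42*y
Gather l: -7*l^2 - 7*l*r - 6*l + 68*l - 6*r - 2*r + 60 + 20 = -7*l^2 + l*(62 - 7*r) - 8*r + 80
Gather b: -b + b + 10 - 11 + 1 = 0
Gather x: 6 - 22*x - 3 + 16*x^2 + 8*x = 16*x^2 - 14*x + 3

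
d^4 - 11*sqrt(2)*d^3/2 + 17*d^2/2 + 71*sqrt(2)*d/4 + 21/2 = (d - 7*sqrt(2)/2)*(d - 3*sqrt(2))*(sqrt(2)*d/2 + 1/2)*(sqrt(2)*d + 1)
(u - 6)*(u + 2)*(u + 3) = u^3 - u^2 - 24*u - 36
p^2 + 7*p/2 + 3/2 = (p + 1/2)*(p + 3)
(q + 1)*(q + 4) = q^2 + 5*q + 4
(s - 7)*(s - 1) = s^2 - 8*s + 7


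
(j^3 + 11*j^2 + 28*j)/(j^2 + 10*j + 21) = j*(j + 4)/(j + 3)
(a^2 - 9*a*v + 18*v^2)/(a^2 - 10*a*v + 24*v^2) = (-a + 3*v)/(-a + 4*v)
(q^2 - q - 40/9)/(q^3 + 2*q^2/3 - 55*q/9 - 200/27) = 3/(3*q + 5)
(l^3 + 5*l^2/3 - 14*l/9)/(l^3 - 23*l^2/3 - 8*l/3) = (-9*l^2 - 15*l + 14)/(3*(-3*l^2 + 23*l + 8))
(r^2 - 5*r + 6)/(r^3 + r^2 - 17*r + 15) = (r - 2)/(r^2 + 4*r - 5)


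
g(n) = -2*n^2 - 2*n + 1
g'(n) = -4*n - 2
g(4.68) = -52.16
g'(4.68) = -20.72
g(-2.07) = -3.43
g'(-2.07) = 6.28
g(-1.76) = -1.68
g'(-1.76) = 5.04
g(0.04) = 0.92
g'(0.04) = -2.16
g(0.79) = -1.83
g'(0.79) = -5.16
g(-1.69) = -1.33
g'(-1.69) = 4.76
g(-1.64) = -1.10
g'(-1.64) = 4.56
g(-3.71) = -19.11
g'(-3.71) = 12.84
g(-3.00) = -11.00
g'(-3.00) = 10.00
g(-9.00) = -143.00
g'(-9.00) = 34.00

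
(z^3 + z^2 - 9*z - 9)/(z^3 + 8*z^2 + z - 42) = (z^2 - 2*z - 3)/(z^2 + 5*z - 14)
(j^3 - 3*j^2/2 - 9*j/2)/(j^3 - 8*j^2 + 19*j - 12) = j*(2*j + 3)/(2*(j^2 - 5*j + 4))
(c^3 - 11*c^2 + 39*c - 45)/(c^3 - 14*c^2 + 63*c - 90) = (c - 3)/(c - 6)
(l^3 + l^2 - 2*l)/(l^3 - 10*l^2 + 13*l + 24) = l*(l^2 + l - 2)/(l^3 - 10*l^2 + 13*l + 24)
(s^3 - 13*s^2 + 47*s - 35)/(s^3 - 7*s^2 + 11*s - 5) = (s - 7)/(s - 1)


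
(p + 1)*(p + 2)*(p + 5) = p^3 + 8*p^2 + 17*p + 10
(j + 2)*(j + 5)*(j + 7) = j^3 + 14*j^2 + 59*j + 70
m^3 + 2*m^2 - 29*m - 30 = (m - 5)*(m + 1)*(m + 6)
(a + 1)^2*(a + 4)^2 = a^4 + 10*a^3 + 33*a^2 + 40*a + 16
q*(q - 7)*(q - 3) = q^3 - 10*q^2 + 21*q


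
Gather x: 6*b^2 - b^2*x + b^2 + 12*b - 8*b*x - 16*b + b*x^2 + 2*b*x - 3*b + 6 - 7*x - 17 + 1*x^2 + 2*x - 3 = 7*b^2 - 7*b + x^2*(b + 1) + x*(-b^2 - 6*b - 5) - 14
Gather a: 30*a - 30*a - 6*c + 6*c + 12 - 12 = 0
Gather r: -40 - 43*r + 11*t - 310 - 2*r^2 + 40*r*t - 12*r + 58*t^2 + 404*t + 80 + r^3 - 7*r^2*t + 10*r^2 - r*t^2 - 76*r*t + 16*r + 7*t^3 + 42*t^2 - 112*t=r^3 + r^2*(8 - 7*t) + r*(-t^2 - 36*t - 39) + 7*t^3 + 100*t^2 + 303*t - 270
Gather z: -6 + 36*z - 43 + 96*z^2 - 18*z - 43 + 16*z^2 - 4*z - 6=112*z^2 + 14*z - 98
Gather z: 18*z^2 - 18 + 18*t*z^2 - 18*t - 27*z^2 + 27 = -18*t + z^2*(18*t - 9) + 9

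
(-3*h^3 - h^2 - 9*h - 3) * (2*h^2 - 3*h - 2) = -6*h^5 + 7*h^4 - 9*h^3 + 23*h^2 + 27*h + 6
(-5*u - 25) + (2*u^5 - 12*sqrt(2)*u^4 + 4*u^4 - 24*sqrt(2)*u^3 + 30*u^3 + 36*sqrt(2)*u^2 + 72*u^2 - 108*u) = 2*u^5 - 12*sqrt(2)*u^4 + 4*u^4 - 24*sqrt(2)*u^3 + 30*u^3 + 36*sqrt(2)*u^2 + 72*u^2 - 113*u - 25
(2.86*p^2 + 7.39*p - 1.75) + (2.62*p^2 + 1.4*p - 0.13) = 5.48*p^2 + 8.79*p - 1.88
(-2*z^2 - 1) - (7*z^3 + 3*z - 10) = -7*z^3 - 2*z^2 - 3*z + 9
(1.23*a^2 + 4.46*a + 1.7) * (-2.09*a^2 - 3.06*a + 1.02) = -2.5707*a^4 - 13.0852*a^3 - 15.946*a^2 - 0.6528*a + 1.734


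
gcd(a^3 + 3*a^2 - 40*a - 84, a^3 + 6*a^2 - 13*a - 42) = a^2 + 9*a + 14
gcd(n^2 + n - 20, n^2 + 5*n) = n + 5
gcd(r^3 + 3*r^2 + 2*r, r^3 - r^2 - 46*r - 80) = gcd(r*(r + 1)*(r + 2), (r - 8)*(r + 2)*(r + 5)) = r + 2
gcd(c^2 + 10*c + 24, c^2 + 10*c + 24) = c^2 + 10*c + 24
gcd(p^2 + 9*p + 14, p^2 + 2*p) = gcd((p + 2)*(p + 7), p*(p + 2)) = p + 2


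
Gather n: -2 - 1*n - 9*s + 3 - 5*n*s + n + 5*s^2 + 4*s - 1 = -5*n*s + 5*s^2 - 5*s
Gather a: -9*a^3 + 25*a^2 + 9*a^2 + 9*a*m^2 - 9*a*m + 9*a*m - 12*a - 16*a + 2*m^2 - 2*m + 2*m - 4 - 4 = -9*a^3 + 34*a^2 + a*(9*m^2 - 28) + 2*m^2 - 8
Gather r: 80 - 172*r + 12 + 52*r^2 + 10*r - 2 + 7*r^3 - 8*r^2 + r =7*r^3 + 44*r^2 - 161*r + 90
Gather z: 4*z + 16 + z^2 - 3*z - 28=z^2 + z - 12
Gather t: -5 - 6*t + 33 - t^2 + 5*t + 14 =-t^2 - t + 42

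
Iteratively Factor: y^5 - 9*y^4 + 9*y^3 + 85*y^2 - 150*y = (y - 5)*(y^4 - 4*y^3 - 11*y^2 + 30*y) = (y - 5)*(y + 3)*(y^3 - 7*y^2 + 10*y) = y*(y - 5)*(y + 3)*(y^2 - 7*y + 10) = y*(y - 5)*(y - 2)*(y + 3)*(y - 5)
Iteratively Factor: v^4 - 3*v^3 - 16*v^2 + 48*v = (v + 4)*(v^3 - 7*v^2 + 12*v) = (v - 4)*(v + 4)*(v^2 - 3*v) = v*(v - 4)*(v + 4)*(v - 3)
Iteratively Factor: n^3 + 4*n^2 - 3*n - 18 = (n + 3)*(n^2 + n - 6) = (n + 3)^2*(n - 2)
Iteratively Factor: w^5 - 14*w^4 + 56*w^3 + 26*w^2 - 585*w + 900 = (w - 4)*(w^4 - 10*w^3 + 16*w^2 + 90*w - 225) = (w - 5)*(w - 4)*(w^3 - 5*w^2 - 9*w + 45) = (w - 5)*(w - 4)*(w + 3)*(w^2 - 8*w + 15) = (w - 5)^2*(w - 4)*(w + 3)*(w - 3)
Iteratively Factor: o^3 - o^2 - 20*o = (o)*(o^2 - o - 20) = o*(o + 4)*(o - 5)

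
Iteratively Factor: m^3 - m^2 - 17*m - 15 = (m + 1)*(m^2 - 2*m - 15) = (m - 5)*(m + 1)*(m + 3)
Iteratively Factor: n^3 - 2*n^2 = (n - 2)*(n^2) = n*(n - 2)*(n)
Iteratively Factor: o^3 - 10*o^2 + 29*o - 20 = (o - 4)*(o^2 - 6*o + 5) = (o - 4)*(o - 1)*(o - 5)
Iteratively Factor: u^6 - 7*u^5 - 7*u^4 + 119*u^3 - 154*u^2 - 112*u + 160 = (u - 2)*(u^5 - 5*u^4 - 17*u^3 + 85*u^2 + 16*u - 80) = (u - 2)*(u + 4)*(u^4 - 9*u^3 + 19*u^2 + 9*u - 20) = (u - 2)*(u + 1)*(u + 4)*(u^3 - 10*u^2 + 29*u - 20) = (u - 5)*(u - 2)*(u + 1)*(u + 4)*(u^2 - 5*u + 4) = (u - 5)*(u - 4)*(u - 2)*(u + 1)*(u + 4)*(u - 1)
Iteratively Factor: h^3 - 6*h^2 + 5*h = (h - 5)*(h^2 - h) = h*(h - 5)*(h - 1)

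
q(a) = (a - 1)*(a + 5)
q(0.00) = -5.00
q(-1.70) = -8.91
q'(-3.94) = -3.88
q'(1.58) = 7.16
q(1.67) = 4.47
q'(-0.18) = 3.64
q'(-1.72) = 0.56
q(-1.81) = -8.96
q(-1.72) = -8.92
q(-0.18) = -5.69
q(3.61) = 22.47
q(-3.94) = -5.24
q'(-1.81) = 0.38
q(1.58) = 3.82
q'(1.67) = 7.34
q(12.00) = 187.00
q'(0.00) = 4.00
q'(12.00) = 28.00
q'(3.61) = 11.22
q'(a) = 2*a + 4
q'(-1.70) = 0.60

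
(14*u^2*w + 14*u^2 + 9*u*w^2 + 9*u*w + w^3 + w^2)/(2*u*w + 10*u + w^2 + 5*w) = (7*u*w + 7*u + w^2 + w)/(w + 5)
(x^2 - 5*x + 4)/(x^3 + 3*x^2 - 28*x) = (x - 1)/(x*(x + 7))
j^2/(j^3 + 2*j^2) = 1/(j + 2)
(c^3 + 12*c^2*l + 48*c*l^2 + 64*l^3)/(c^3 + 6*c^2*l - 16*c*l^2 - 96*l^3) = (c^2 + 8*c*l + 16*l^2)/(c^2 + 2*c*l - 24*l^2)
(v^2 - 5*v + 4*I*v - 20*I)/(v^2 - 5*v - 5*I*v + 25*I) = (v + 4*I)/(v - 5*I)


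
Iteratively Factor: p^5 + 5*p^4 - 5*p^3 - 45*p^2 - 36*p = (p + 1)*(p^4 + 4*p^3 - 9*p^2 - 36*p) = (p - 3)*(p + 1)*(p^3 + 7*p^2 + 12*p) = p*(p - 3)*(p + 1)*(p^2 + 7*p + 12) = p*(p - 3)*(p + 1)*(p + 4)*(p + 3)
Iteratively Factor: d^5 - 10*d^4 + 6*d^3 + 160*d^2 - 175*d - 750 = (d - 5)*(d^4 - 5*d^3 - 19*d^2 + 65*d + 150) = (d - 5)*(d + 3)*(d^3 - 8*d^2 + 5*d + 50) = (d - 5)^2*(d + 3)*(d^2 - 3*d - 10) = (d - 5)^3*(d + 3)*(d + 2)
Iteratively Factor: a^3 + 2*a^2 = (a)*(a^2 + 2*a) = a^2*(a + 2)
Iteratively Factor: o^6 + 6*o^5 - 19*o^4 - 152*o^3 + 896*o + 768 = (o - 3)*(o^5 + 9*o^4 + 8*o^3 - 128*o^2 - 384*o - 256) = (o - 3)*(o + 4)*(o^4 + 5*o^3 - 12*o^2 - 80*o - 64) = (o - 3)*(o + 4)^2*(o^3 + o^2 - 16*o - 16) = (o - 4)*(o - 3)*(o + 4)^2*(o^2 + 5*o + 4) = (o - 4)*(o - 3)*(o + 4)^3*(o + 1)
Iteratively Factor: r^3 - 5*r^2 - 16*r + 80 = (r - 4)*(r^2 - r - 20) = (r - 4)*(r + 4)*(r - 5)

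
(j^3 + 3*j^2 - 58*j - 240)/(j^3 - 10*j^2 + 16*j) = (j^2 + 11*j + 30)/(j*(j - 2))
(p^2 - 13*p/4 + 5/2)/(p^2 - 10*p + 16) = (p - 5/4)/(p - 8)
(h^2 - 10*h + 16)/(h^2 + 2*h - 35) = (h^2 - 10*h + 16)/(h^2 + 2*h - 35)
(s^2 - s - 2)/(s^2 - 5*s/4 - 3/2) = 4*(s + 1)/(4*s + 3)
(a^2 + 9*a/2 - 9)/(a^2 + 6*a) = (a - 3/2)/a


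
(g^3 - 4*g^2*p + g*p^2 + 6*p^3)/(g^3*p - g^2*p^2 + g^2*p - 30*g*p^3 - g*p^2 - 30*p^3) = (-g^3 + 4*g^2*p - g*p^2 - 6*p^3)/(p*(-g^3 + g^2*p - g^2 + 30*g*p^2 + g*p + 30*p^2))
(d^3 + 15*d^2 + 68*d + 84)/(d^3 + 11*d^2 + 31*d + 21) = (d^2 + 8*d + 12)/(d^2 + 4*d + 3)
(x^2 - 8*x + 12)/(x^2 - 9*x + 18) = (x - 2)/(x - 3)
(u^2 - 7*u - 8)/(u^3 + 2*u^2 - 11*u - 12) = (u - 8)/(u^2 + u - 12)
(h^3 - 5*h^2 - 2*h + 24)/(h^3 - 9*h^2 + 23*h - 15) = (h^2 - 2*h - 8)/(h^2 - 6*h + 5)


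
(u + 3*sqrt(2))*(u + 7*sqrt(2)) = u^2 + 10*sqrt(2)*u + 42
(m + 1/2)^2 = m^2 + m + 1/4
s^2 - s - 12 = (s - 4)*(s + 3)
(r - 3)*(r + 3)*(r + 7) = r^3 + 7*r^2 - 9*r - 63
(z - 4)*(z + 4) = z^2 - 16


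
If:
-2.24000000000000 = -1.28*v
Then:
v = 1.75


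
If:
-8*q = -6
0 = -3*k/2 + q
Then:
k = 1/2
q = 3/4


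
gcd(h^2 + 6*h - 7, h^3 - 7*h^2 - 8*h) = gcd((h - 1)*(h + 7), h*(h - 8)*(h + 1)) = 1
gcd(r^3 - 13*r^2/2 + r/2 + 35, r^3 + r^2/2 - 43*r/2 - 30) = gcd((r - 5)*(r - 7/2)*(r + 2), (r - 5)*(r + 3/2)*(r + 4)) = r - 5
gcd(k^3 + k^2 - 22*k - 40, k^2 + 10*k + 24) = k + 4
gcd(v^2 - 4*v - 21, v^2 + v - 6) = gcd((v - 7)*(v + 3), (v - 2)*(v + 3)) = v + 3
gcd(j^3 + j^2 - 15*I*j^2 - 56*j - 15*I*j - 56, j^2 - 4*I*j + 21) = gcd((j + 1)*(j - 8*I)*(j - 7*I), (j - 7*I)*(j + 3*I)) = j - 7*I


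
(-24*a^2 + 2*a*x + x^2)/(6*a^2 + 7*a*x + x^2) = (-4*a + x)/(a + x)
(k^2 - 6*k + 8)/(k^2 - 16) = (k - 2)/(k + 4)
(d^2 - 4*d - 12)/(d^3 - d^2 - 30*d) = (d + 2)/(d*(d + 5))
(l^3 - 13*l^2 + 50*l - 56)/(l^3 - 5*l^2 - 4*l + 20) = (l^2 - 11*l + 28)/(l^2 - 3*l - 10)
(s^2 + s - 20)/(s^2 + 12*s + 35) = (s - 4)/(s + 7)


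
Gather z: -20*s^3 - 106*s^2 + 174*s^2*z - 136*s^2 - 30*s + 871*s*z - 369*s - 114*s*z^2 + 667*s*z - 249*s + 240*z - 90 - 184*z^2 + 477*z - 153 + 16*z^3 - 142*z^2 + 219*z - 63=-20*s^3 - 242*s^2 - 648*s + 16*z^3 + z^2*(-114*s - 326) + z*(174*s^2 + 1538*s + 936) - 306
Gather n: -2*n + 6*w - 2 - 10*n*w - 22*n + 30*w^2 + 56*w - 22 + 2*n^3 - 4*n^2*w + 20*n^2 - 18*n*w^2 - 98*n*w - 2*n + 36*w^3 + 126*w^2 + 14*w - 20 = 2*n^3 + n^2*(20 - 4*w) + n*(-18*w^2 - 108*w - 26) + 36*w^3 + 156*w^2 + 76*w - 44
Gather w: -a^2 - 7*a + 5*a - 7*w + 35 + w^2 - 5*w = -a^2 - 2*a + w^2 - 12*w + 35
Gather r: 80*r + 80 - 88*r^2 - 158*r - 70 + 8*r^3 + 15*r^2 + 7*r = 8*r^3 - 73*r^2 - 71*r + 10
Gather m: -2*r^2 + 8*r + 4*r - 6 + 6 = -2*r^2 + 12*r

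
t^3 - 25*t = t*(t - 5)*(t + 5)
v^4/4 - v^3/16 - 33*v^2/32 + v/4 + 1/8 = (v/4 + 1/2)*(v - 2)*(v - 1/2)*(v + 1/4)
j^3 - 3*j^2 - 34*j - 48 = (j - 8)*(j + 2)*(j + 3)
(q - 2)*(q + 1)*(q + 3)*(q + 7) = q^4 + 9*q^3 + 9*q^2 - 41*q - 42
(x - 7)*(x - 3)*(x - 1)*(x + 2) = x^4 - 9*x^3 + 9*x^2 + 41*x - 42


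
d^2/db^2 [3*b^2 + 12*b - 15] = 6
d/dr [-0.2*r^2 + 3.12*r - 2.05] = 3.12 - 0.4*r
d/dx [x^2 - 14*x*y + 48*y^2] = 2*x - 14*y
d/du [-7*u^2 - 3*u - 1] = -14*u - 3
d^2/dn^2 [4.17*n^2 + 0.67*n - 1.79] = 8.34000000000000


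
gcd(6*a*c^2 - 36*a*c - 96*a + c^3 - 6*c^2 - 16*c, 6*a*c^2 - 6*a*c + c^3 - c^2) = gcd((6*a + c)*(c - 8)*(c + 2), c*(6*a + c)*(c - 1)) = 6*a + c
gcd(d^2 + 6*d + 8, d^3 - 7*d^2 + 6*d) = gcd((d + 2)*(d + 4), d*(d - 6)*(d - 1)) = 1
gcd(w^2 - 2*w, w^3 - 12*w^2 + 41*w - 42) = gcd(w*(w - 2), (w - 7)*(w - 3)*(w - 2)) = w - 2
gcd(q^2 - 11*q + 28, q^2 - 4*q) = q - 4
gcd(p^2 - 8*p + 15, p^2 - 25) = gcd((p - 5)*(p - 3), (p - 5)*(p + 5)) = p - 5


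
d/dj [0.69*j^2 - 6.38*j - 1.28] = 1.38*j - 6.38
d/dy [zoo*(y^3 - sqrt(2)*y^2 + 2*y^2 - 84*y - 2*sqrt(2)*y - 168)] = nan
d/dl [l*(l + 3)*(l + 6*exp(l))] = 6*l^2*exp(l) + 3*l^2 + 30*l*exp(l) + 6*l + 18*exp(l)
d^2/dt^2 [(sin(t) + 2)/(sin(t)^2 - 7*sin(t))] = (-sin(t)^2 - 15*sin(t) + 44 - 86/sin(t) - 84/sin(t)^2 + 196/sin(t)^3)/(sin(t) - 7)^3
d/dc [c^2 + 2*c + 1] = 2*c + 2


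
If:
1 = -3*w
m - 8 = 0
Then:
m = 8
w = -1/3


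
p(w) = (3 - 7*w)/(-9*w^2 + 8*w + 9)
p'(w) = (3 - 7*w)*(18*w - 8)/(-9*w^2 + 8*w + 9)^2 - 7/(-9*w^2 + 8*w + 9)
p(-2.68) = -0.28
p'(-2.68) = -0.12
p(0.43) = -0.00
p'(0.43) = -0.65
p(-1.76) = -0.46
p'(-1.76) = -0.35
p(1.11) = -0.70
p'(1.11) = -2.27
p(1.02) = -0.53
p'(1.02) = -1.60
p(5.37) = 0.17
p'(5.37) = -0.04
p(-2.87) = -0.26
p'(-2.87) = -0.10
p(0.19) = 0.16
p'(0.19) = -0.76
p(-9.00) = -0.08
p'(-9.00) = -0.00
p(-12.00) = -0.06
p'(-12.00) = -0.00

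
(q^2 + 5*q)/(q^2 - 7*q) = (q + 5)/(q - 7)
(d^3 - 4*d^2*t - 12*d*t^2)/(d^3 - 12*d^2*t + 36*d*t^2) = (-d - 2*t)/(-d + 6*t)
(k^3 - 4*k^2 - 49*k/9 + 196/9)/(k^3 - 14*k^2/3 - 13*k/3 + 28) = (k - 7/3)/(k - 3)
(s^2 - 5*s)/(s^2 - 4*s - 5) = s/(s + 1)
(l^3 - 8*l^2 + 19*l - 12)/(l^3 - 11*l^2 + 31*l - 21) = (l - 4)/(l - 7)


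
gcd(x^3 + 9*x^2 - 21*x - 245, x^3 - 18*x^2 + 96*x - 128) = 1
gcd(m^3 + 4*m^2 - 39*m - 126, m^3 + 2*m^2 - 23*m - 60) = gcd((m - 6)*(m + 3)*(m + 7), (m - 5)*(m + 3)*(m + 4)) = m + 3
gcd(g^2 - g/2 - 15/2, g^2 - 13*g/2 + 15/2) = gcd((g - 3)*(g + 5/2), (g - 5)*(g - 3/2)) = 1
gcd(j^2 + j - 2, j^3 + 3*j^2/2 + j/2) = 1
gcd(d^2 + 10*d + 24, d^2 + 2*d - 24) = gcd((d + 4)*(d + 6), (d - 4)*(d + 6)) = d + 6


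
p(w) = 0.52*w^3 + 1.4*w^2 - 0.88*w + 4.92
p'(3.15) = 23.42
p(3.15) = 32.29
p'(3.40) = 26.67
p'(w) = 1.56*w^2 + 2.8*w - 0.88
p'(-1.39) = -1.76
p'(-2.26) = 0.76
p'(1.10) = 4.09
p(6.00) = 162.36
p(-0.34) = 5.36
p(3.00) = 28.92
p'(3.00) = 21.56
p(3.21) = 33.72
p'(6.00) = 72.08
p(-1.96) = 8.11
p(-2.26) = 8.06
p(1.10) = 6.34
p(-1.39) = 7.45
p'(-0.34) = -1.65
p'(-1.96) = -0.38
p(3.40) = 38.55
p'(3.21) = 24.18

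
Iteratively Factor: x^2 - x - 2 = (x - 2)*(x + 1)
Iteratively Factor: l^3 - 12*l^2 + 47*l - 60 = (l - 3)*(l^2 - 9*l + 20) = (l - 5)*(l - 3)*(l - 4)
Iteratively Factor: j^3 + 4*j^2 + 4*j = (j + 2)*(j^2 + 2*j) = (j + 2)^2*(j)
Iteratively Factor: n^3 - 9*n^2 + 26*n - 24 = (n - 3)*(n^2 - 6*n + 8) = (n - 4)*(n - 3)*(n - 2)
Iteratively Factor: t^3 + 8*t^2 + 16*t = (t + 4)*(t^2 + 4*t) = t*(t + 4)*(t + 4)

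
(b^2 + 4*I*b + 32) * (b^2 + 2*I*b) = b^4 + 6*I*b^3 + 24*b^2 + 64*I*b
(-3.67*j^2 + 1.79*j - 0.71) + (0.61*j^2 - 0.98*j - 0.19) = -3.06*j^2 + 0.81*j - 0.9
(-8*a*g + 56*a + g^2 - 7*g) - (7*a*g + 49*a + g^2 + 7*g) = -15*a*g + 7*a - 14*g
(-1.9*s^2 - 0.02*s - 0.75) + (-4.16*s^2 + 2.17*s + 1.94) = -6.06*s^2 + 2.15*s + 1.19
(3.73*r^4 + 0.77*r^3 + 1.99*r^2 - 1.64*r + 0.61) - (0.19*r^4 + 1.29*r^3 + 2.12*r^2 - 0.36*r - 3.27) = 3.54*r^4 - 0.52*r^3 - 0.13*r^2 - 1.28*r + 3.88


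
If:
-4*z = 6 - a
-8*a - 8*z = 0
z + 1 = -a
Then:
No Solution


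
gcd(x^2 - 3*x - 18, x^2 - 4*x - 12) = x - 6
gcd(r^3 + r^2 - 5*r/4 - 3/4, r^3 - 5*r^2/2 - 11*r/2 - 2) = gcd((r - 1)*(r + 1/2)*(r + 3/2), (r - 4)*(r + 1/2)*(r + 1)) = r + 1/2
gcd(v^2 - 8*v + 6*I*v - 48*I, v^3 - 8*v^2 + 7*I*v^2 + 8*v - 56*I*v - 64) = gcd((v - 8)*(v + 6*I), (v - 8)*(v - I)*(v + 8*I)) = v - 8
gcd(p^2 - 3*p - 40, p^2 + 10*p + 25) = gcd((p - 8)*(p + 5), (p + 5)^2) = p + 5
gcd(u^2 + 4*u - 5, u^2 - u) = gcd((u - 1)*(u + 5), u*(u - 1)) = u - 1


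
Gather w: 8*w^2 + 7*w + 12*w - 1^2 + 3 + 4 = 8*w^2 + 19*w + 6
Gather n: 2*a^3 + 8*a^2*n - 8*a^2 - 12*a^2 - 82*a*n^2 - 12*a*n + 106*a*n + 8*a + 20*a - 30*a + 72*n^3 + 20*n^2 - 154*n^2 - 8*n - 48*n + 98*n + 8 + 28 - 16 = 2*a^3 - 20*a^2 - 2*a + 72*n^3 + n^2*(-82*a - 134) + n*(8*a^2 + 94*a + 42) + 20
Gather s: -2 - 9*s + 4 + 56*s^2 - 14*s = 56*s^2 - 23*s + 2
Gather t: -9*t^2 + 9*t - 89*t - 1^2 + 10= -9*t^2 - 80*t + 9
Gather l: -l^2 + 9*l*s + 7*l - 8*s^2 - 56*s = -l^2 + l*(9*s + 7) - 8*s^2 - 56*s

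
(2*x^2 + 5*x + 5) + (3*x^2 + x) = 5*x^2 + 6*x + 5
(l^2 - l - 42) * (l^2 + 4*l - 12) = l^4 + 3*l^3 - 58*l^2 - 156*l + 504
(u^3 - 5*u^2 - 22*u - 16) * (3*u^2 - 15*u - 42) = 3*u^5 - 30*u^4 - 33*u^3 + 492*u^2 + 1164*u + 672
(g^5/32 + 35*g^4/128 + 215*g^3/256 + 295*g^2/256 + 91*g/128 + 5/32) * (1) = g^5/32 + 35*g^4/128 + 215*g^3/256 + 295*g^2/256 + 91*g/128 + 5/32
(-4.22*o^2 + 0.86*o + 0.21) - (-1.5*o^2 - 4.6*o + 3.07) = -2.72*o^2 + 5.46*o - 2.86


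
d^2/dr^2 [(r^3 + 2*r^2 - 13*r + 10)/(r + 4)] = 2*(r^3 + 12*r^2 + 48*r + 94)/(r^3 + 12*r^2 + 48*r + 64)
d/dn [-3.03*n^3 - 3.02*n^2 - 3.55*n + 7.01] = -9.09*n^2 - 6.04*n - 3.55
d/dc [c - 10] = 1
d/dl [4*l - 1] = 4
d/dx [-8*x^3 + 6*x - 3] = 6 - 24*x^2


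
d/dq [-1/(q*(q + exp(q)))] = (q*(exp(q) + 1) + q + exp(q))/(q^2*(q + exp(q))^2)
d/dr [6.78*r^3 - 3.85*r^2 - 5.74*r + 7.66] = 20.34*r^2 - 7.7*r - 5.74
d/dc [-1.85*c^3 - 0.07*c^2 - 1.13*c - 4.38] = -5.55*c^2 - 0.14*c - 1.13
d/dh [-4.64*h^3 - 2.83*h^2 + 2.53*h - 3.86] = -13.92*h^2 - 5.66*h + 2.53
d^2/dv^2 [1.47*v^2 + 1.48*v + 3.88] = 2.94000000000000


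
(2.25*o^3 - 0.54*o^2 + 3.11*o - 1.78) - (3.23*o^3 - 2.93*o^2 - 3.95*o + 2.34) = -0.98*o^3 + 2.39*o^2 + 7.06*o - 4.12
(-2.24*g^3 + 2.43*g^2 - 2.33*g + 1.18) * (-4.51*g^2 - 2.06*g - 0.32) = 10.1024*g^5 - 6.3449*g^4 + 6.2193*g^3 - 1.2996*g^2 - 1.6852*g - 0.3776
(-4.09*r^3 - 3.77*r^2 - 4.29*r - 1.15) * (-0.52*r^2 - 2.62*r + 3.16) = 2.1268*r^5 + 12.6762*r^4 - 0.8162*r^3 - 0.0753999999999984*r^2 - 10.5434*r - 3.634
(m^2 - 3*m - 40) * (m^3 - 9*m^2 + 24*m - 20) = m^5 - 12*m^4 + 11*m^3 + 268*m^2 - 900*m + 800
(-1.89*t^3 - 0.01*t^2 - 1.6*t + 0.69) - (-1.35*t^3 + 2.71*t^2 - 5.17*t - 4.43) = -0.54*t^3 - 2.72*t^2 + 3.57*t + 5.12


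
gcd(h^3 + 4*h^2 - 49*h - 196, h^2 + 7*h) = h + 7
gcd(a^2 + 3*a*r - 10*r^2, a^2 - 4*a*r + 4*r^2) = -a + 2*r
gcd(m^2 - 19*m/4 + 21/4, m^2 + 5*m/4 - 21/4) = m - 7/4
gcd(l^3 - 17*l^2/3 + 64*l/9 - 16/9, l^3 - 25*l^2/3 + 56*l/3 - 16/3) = l^2 - 13*l/3 + 4/3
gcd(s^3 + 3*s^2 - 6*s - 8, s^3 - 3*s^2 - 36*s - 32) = s^2 + 5*s + 4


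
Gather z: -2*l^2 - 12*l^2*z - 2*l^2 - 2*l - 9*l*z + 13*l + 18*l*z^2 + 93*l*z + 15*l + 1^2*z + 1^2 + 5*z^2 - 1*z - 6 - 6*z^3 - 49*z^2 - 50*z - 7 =-4*l^2 + 26*l - 6*z^3 + z^2*(18*l - 44) + z*(-12*l^2 + 84*l - 50) - 12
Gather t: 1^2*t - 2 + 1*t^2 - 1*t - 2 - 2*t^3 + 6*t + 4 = -2*t^3 + t^2 + 6*t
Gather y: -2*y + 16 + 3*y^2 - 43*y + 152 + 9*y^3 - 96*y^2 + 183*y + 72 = 9*y^3 - 93*y^2 + 138*y + 240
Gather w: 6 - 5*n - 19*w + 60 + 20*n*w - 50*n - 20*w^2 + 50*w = -55*n - 20*w^2 + w*(20*n + 31) + 66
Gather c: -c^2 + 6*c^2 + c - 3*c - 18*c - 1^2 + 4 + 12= 5*c^2 - 20*c + 15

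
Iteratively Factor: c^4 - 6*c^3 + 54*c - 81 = (c + 3)*(c^3 - 9*c^2 + 27*c - 27) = (c - 3)*(c + 3)*(c^2 - 6*c + 9) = (c - 3)^2*(c + 3)*(c - 3)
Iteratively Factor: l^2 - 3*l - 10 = (l - 5)*(l + 2)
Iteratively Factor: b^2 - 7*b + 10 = (b - 2)*(b - 5)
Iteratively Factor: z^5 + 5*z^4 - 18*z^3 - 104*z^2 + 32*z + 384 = (z + 4)*(z^4 + z^3 - 22*z^2 - 16*z + 96) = (z + 3)*(z + 4)*(z^3 - 2*z^2 - 16*z + 32) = (z - 4)*(z + 3)*(z + 4)*(z^2 + 2*z - 8) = (z - 4)*(z - 2)*(z + 3)*(z + 4)*(z + 4)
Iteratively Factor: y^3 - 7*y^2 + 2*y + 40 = (y - 5)*(y^2 - 2*y - 8) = (y - 5)*(y + 2)*(y - 4)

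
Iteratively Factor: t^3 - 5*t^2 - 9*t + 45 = (t + 3)*(t^2 - 8*t + 15) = (t - 3)*(t + 3)*(t - 5)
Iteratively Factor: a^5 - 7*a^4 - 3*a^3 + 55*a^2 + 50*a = (a + 2)*(a^4 - 9*a^3 + 15*a^2 + 25*a) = (a + 1)*(a + 2)*(a^3 - 10*a^2 + 25*a) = a*(a + 1)*(a + 2)*(a^2 - 10*a + 25) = a*(a - 5)*(a + 1)*(a + 2)*(a - 5)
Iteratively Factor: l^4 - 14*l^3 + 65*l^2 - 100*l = (l)*(l^3 - 14*l^2 + 65*l - 100) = l*(l - 5)*(l^2 - 9*l + 20) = l*(l - 5)^2*(l - 4)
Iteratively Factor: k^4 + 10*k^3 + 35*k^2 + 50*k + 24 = (k + 3)*(k^3 + 7*k^2 + 14*k + 8) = (k + 2)*(k + 3)*(k^2 + 5*k + 4) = (k + 2)*(k + 3)*(k + 4)*(k + 1)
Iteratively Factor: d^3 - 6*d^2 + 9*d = (d - 3)*(d^2 - 3*d) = d*(d - 3)*(d - 3)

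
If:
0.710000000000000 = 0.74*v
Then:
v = 0.96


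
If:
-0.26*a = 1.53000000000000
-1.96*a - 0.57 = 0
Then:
No Solution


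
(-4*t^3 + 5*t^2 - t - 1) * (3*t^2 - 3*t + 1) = -12*t^5 + 27*t^4 - 22*t^3 + 5*t^2 + 2*t - 1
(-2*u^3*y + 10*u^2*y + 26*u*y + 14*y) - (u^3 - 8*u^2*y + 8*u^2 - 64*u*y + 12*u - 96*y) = -2*u^3*y - u^3 + 18*u^2*y - 8*u^2 + 90*u*y - 12*u + 110*y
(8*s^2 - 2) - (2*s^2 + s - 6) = 6*s^2 - s + 4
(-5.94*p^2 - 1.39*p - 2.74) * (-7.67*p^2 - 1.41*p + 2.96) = 45.5598*p^4 + 19.0367*p^3 + 5.3933*p^2 - 0.251*p - 8.1104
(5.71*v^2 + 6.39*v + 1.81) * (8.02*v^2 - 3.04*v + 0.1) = 45.7942*v^4 + 33.8894*v^3 - 4.3384*v^2 - 4.8634*v + 0.181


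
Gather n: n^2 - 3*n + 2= n^2 - 3*n + 2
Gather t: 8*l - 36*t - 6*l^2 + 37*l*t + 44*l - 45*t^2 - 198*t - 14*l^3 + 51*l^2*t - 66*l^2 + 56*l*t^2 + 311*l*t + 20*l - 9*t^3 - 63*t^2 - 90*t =-14*l^3 - 72*l^2 + 72*l - 9*t^3 + t^2*(56*l - 108) + t*(51*l^2 + 348*l - 324)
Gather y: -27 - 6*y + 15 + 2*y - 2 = -4*y - 14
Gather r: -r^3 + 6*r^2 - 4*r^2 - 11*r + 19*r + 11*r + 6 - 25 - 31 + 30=-r^3 + 2*r^2 + 19*r - 20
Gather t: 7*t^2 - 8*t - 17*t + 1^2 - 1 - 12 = 7*t^2 - 25*t - 12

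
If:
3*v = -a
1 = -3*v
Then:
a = 1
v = -1/3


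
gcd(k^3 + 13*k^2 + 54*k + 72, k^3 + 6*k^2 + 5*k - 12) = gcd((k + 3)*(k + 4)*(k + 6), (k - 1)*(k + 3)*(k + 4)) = k^2 + 7*k + 12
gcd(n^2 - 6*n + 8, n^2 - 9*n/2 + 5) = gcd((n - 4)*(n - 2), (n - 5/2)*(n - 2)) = n - 2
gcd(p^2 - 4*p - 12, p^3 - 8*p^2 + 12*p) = p - 6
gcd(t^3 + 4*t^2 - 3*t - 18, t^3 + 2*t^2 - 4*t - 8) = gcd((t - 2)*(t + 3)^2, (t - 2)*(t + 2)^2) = t - 2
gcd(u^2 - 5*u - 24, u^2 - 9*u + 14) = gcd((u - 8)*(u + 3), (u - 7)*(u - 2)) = 1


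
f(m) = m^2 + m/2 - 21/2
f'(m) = 2*m + 1/2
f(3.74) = 5.36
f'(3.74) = 7.98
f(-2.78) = -4.16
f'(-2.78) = -5.06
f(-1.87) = -7.94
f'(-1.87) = -3.24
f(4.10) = 8.36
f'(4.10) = 8.70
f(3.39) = 2.69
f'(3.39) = 7.28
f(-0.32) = -10.56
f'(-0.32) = -0.14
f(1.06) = -8.85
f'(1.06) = 2.62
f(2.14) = -4.85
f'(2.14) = 4.78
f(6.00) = 28.50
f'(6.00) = 12.50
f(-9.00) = 66.00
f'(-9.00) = -17.50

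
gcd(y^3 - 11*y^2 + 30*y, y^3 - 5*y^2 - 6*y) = y^2 - 6*y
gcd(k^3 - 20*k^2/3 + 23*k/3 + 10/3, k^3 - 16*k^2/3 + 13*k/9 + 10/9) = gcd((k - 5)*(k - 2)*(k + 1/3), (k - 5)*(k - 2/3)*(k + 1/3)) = k^2 - 14*k/3 - 5/3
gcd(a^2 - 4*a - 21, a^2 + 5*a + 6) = a + 3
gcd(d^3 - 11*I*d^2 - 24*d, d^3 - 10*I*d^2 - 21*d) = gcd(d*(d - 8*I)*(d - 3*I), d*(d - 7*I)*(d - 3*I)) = d^2 - 3*I*d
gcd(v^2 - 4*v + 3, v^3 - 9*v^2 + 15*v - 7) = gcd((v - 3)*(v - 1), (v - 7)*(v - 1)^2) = v - 1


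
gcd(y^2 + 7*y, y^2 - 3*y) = y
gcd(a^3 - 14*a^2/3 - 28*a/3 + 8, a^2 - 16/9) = 1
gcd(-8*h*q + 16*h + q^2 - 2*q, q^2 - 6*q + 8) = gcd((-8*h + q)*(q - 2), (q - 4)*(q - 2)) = q - 2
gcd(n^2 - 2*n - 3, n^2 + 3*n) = 1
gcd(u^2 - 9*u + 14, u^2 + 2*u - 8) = u - 2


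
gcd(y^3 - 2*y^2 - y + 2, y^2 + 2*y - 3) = y - 1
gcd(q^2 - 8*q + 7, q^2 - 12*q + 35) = q - 7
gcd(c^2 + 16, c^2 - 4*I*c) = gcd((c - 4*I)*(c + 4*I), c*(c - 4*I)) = c - 4*I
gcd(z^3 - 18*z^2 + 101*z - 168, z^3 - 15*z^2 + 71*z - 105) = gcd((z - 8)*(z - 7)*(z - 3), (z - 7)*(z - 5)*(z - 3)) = z^2 - 10*z + 21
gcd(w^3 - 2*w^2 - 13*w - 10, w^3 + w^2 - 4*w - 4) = w^2 + 3*w + 2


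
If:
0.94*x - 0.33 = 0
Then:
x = 0.35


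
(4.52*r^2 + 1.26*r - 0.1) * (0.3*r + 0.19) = 1.356*r^3 + 1.2368*r^2 + 0.2094*r - 0.019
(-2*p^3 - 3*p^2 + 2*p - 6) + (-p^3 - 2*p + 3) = -3*p^3 - 3*p^2 - 3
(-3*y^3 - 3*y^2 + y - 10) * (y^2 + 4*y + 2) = -3*y^5 - 15*y^4 - 17*y^3 - 12*y^2 - 38*y - 20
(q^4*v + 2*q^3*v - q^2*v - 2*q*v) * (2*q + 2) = 2*q^5*v + 6*q^4*v + 2*q^3*v - 6*q^2*v - 4*q*v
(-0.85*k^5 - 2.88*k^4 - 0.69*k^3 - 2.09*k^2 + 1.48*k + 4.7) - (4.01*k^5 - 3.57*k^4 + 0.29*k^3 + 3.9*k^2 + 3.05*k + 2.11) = -4.86*k^5 + 0.69*k^4 - 0.98*k^3 - 5.99*k^2 - 1.57*k + 2.59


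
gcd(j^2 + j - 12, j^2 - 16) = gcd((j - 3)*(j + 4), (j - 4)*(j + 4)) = j + 4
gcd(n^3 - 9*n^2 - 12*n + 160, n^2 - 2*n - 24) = n + 4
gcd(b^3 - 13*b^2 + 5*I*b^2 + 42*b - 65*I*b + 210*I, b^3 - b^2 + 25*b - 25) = b + 5*I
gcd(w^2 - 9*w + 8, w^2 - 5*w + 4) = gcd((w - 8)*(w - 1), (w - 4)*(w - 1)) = w - 1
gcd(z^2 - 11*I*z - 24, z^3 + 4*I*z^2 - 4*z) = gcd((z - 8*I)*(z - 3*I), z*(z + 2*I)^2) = 1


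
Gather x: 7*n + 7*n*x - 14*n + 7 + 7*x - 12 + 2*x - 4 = -7*n + x*(7*n + 9) - 9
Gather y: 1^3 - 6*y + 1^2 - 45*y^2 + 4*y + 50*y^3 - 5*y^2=50*y^3 - 50*y^2 - 2*y + 2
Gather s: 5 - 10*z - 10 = -10*z - 5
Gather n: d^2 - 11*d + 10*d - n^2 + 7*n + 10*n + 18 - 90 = d^2 - d - n^2 + 17*n - 72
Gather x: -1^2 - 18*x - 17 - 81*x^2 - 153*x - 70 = -81*x^2 - 171*x - 88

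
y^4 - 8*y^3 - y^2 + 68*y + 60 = (y - 6)*(y - 5)*(y + 1)*(y + 2)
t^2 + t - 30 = (t - 5)*(t + 6)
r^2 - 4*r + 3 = (r - 3)*(r - 1)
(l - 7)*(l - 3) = l^2 - 10*l + 21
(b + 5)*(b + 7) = b^2 + 12*b + 35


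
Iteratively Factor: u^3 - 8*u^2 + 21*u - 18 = (u - 2)*(u^2 - 6*u + 9) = (u - 3)*(u - 2)*(u - 3)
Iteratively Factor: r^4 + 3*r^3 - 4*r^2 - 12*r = (r - 2)*(r^3 + 5*r^2 + 6*r) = (r - 2)*(r + 3)*(r^2 + 2*r) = (r - 2)*(r + 2)*(r + 3)*(r)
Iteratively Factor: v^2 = (v)*(v)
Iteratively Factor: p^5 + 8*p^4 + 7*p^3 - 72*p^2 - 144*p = (p + 3)*(p^4 + 5*p^3 - 8*p^2 - 48*p) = (p + 3)*(p + 4)*(p^3 + p^2 - 12*p) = p*(p + 3)*(p + 4)*(p^2 + p - 12) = p*(p + 3)*(p + 4)^2*(p - 3)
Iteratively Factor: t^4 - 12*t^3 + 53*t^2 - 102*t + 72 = (t - 3)*(t^3 - 9*t^2 + 26*t - 24) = (t - 3)*(t - 2)*(t^2 - 7*t + 12) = (t - 3)^2*(t - 2)*(t - 4)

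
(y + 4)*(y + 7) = y^2 + 11*y + 28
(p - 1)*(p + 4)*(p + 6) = p^3 + 9*p^2 + 14*p - 24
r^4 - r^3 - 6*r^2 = r^2*(r - 3)*(r + 2)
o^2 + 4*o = o*(o + 4)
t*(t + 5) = t^2 + 5*t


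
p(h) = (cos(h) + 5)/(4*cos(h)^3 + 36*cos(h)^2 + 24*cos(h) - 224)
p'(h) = (cos(h) + 5)*(12*sin(h)*cos(h)^2 + 72*sin(h)*cos(h) + 24*sin(h))/(4*cos(h)^3 + 36*cos(h)^2 + 24*cos(h) - 224)^2 - sin(h)/(4*cos(h)^3 + 36*cos(h)^2 + 24*cos(h) - 224) = (183*cos(h)/2 + 12*cos(2*h) + cos(3*h)/2 + 98)*sin(h)/(4*(cos(h)^3 + 9*cos(h)^2 + 6*cos(h) - 56)^2)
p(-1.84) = -0.02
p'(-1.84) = -0.00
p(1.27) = -0.02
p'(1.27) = 0.01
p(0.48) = -0.03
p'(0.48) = 0.01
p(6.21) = -0.04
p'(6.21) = -0.00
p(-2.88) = -0.02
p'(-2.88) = -0.00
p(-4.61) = -0.02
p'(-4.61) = 0.01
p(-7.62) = -0.02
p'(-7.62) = -0.01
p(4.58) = -0.02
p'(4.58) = -0.01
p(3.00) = -0.02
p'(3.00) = 0.00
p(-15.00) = -0.02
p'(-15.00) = 0.00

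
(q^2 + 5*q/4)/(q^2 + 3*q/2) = (4*q + 5)/(2*(2*q + 3))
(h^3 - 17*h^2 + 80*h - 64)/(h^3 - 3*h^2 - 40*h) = (h^2 - 9*h + 8)/(h*(h + 5))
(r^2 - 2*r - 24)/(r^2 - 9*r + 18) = (r + 4)/(r - 3)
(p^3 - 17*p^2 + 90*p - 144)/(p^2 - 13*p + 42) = (p^2 - 11*p + 24)/(p - 7)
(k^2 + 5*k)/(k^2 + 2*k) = (k + 5)/(k + 2)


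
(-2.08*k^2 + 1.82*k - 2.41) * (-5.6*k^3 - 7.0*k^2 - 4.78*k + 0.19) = 11.648*k^5 + 4.368*k^4 + 10.6984*k^3 + 7.7752*k^2 + 11.8656*k - 0.4579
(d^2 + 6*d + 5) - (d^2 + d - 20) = 5*d + 25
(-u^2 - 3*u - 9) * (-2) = 2*u^2 + 6*u + 18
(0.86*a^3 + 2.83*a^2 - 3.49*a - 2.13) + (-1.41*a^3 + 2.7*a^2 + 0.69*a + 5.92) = -0.55*a^3 + 5.53*a^2 - 2.8*a + 3.79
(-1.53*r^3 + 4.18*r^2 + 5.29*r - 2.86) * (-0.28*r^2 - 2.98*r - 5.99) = 0.4284*r^5 + 3.389*r^4 - 4.7729*r^3 - 40.0016*r^2 - 23.1643*r + 17.1314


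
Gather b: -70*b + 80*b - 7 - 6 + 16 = 10*b + 3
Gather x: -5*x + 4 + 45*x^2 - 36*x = 45*x^2 - 41*x + 4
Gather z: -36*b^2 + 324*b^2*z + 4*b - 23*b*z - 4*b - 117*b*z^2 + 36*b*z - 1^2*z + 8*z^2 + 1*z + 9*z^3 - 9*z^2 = -36*b^2 + 9*z^3 + z^2*(-117*b - 1) + z*(324*b^2 + 13*b)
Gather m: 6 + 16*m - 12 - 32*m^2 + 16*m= -32*m^2 + 32*m - 6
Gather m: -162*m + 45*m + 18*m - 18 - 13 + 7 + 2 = -99*m - 22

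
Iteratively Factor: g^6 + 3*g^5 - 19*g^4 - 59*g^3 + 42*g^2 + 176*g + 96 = (g + 1)*(g^5 + 2*g^4 - 21*g^3 - 38*g^2 + 80*g + 96) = (g + 1)*(g + 3)*(g^4 - g^3 - 18*g^2 + 16*g + 32) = (g - 2)*(g + 1)*(g + 3)*(g^3 + g^2 - 16*g - 16) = (g - 2)*(g + 1)*(g + 3)*(g + 4)*(g^2 - 3*g - 4) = (g - 4)*(g - 2)*(g + 1)*(g + 3)*(g + 4)*(g + 1)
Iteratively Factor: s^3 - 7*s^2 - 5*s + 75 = (s + 3)*(s^2 - 10*s + 25) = (s - 5)*(s + 3)*(s - 5)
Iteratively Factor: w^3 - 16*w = (w + 4)*(w^2 - 4*w) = (w - 4)*(w + 4)*(w)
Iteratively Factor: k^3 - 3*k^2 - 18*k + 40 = (k - 5)*(k^2 + 2*k - 8) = (k - 5)*(k + 4)*(k - 2)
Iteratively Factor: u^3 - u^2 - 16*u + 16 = (u + 4)*(u^2 - 5*u + 4) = (u - 1)*(u + 4)*(u - 4)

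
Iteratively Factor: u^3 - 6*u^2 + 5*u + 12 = (u - 3)*(u^2 - 3*u - 4) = (u - 3)*(u + 1)*(u - 4)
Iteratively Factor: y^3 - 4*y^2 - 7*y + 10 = (y + 2)*(y^2 - 6*y + 5) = (y - 1)*(y + 2)*(y - 5)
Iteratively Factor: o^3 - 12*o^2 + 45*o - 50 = (o - 2)*(o^2 - 10*o + 25) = (o - 5)*(o - 2)*(o - 5)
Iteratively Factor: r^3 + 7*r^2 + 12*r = (r + 3)*(r^2 + 4*r) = r*(r + 3)*(r + 4)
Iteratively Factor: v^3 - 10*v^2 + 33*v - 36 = (v - 4)*(v^2 - 6*v + 9) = (v - 4)*(v - 3)*(v - 3)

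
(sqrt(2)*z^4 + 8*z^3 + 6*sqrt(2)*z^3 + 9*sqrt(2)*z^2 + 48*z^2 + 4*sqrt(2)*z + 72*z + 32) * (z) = sqrt(2)*z^5 + 8*z^4 + 6*sqrt(2)*z^4 + 9*sqrt(2)*z^3 + 48*z^3 + 4*sqrt(2)*z^2 + 72*z^2 + 32*z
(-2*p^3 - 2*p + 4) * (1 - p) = 2*p^4 - 2*p^3 + 2*p^2 - 6*p + 4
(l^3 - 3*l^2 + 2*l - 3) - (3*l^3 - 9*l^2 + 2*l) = -2*l^3 + 6*l^2 - 3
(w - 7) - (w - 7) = 0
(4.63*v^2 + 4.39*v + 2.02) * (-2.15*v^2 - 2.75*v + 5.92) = -9.9545*v^4 - 22.171*v^3 + 10.9941*v^2 + 20.4338*v + 11.9584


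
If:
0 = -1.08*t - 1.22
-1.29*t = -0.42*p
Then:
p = -3.47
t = -1.13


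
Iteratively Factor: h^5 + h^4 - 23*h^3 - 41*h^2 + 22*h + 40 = (h - 5)*(h^4 + 6*h^3 + 7*h^2 - 6*h - 8) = (h - 5)*(h + 2)*(h^3 + 4*h^2 - h - 4) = (h - 5)*(h + 1)*(h + 2)*(h^2 + 3*h - 4) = (h - 5)*(h - 1)*(h + 1)*(h + 2)*(h + 4)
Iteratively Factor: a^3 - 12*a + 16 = (a - 2)*(a^2 + 2*a - 8) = (a - 2)^2*(a + 4)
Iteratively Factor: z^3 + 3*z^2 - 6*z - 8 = (z + 1)*(z^2 + 2*z - 8) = (z + 1)*(z + 4)*(z - 2)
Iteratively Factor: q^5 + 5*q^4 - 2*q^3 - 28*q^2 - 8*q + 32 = (q + 2)*(q^4 + 3*q^3 - 8*q^2 - 12*q + 16) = (q - 2)*(q + 2)*(q^3 + 5*q^2 + 2*q - 8) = (q - 2)*(q - 1)*(q + 2)*(q^2 + 6*q + 8) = (q - 2)*(q - 1)*(q + 2)^2*(q + 4)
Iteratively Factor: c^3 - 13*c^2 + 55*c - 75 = (c - 5)*(c^2 - 8*c + 15) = (c - 5)*(c - 3)*(c - 5)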